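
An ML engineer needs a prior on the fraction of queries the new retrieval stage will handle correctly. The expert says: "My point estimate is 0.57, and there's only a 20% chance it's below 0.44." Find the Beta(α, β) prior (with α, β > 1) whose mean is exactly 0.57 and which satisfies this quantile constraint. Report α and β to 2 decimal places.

α ≈ 5.81, β ≈ 4.38

With mean 0.57 fixed, write α = 0.57s, β = 0.43s where s = α+β.
Need P(θ < 0.44) = 0.2 under Beta(0.57s, 0.43s). Normal approximation: (q−m)/√(m(1−m)/s) ≈ z_{0.2} = -0.842, so s ≈ 0.57·0.43·(-0.842)²/(0.44−0.57)² = 10.3.
At s = 10.3: P(θ<0.44) ≈ 0.199. Adjusting to match 0.2 gives s ≈ 10.19.
So α = 0.57·10.19 ≈ 5.81, β = 0.43·10.19 ≈ 4.38.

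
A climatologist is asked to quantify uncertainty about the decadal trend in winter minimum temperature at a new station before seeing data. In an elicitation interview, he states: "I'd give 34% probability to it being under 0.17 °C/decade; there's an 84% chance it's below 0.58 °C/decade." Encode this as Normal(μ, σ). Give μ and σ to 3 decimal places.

For Normal(μ,σ), the p-quantile is μ + z_p·σ. Here z_{0.34} = -0.4125, z_{0.84} = 0.9945.
So 0.17 = μ − 0.4125σ and 0.58 = μ + 0.9945σ.
Subtracting: σ = (0.58 − 0.17)/(0.9945 − (-0.4125)) = 0.291.
Then μ = 0.17 − (-0.4125)·0.291 = 0.290.

μ = 0.290, σ = 0.291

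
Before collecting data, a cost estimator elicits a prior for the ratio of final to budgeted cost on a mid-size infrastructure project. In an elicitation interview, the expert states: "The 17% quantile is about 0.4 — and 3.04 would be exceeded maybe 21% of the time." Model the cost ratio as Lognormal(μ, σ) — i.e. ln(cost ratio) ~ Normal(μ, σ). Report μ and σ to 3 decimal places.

μ ≈ 0.183, σ ≈ 1.152

If T ~ Lognormal(μ,σ) then ln T ~ Normal(μ,σ), so the p-quantile of ln T is μ + z_p·σ.
ln(0.4) = -0.9163 and ln(3.04) = 1.112; z_{0.17} = -0.9542, z_{0.79} = 0.8064.
σ = (1.112 − -0.9163)/(0.8064 − (-0.9542)) = 1.152.
μ = -0.9163 − (-0.9542)·1.152 = 0.183.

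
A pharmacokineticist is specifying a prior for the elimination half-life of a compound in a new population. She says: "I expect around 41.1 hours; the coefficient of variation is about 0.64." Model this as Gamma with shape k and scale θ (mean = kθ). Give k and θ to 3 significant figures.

For Gamma(k, scale θ): mean = kθ, variance = kθ², so CV = 1/√k.
CV = 0.64, hence k = 1/CV² = 2.44.
Then θ = mean/k = 41.1/2.44 = 16.8.

k ≈ 2.44, θ ≈ 16.8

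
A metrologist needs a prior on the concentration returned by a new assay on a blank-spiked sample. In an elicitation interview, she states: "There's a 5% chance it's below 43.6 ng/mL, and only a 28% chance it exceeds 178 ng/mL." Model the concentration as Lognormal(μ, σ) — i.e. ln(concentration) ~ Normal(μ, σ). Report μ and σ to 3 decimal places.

If T ~ Lognormal(μ,σ) then ln T ~ Normal(μ,σ), so the p-quantile of ln T is μ + z_p·σ.
ln(43.6) = 3.775 and ln(178) = 5.182; z_{0.05} = -1.645, z_{0.72} = 0.5828.
σ = (5.182 − 3.775)/(0.5828 − (-1.645)) = 0.631.
μ = 3.775 − (-1.645)·0.631 = 4.814.

μ ≈ 4.814, σ ≈ 0.631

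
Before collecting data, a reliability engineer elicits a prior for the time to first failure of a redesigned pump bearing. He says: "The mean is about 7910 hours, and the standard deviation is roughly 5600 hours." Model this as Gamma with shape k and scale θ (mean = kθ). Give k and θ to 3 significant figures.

k ≈ 2, θ ≈ 3960

For Gamma(k, scale θ): mean = kθ, variance = kθ², so CV = 1/√k.
CV = SD/mean = 5600/7910 = 0.708, hence k = 1/CV² = 2.
Then θ = mean/k = 7910/2 = 3960.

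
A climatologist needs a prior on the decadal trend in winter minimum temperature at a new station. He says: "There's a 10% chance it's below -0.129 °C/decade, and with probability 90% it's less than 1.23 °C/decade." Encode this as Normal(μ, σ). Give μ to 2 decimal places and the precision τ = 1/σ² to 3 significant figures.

μ = 0.55, τ = 3.56

For Normal(μ,σ), the p-quantile is μ + z_p·σ. Here z_{0.1} = -1.282, z_{0.9} = 1.282.
So -0.129 = μ − 1.282σ and 1.23 = μ + 1.282σ.
Subtracting: σ = (1.23 − -0.129)/(1.282 − (-1.282)) = 0.53.
Then μ = -0.129 − (-1.282)·0.53 = 0.55.
Precision τ = 1/σ² = 1/0.5302² = 3.56.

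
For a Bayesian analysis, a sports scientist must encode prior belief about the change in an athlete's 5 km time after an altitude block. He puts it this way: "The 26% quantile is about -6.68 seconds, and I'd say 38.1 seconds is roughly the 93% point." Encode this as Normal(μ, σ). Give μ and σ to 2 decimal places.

For Normal(μ,σ), the p-quantile is μ + z_p·σ. Here z_{0.26} = -0.6433, z_{0.93} = 1.476.
So -6.68 = μ − 0.6433σ and 38.1 = μ + 1.476σ.
Subtracting: σ = (38.1 − -6.68)/(1.476 − (-0.6433)) = 21.13.
Then μ = -6.68 − (-0.6433)·21.13 = 6.91.

μ = 6.91, σ = 21.13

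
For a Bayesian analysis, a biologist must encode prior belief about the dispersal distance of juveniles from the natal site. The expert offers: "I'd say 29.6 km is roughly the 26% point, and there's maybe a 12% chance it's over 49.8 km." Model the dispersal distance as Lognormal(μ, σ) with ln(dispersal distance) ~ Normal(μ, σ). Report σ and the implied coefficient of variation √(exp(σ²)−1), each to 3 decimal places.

σ ≈ 0.286, CV ≈ 0.292

If T ~ Lognormal(μ,σ) then ln T ~ Normal(μ,σ), so the p-quantile of ln T is μ + z_p·σ.
ln(29.6) = 3.388 and ln(49.8) = 3.908; z_{0.26} = -0.6433, z_{0.88} = 1.175.
σ = (3.908 − 3.388)/(1.175 − (-0.6433)) = 0.286.
μ = 3.388 − (-0.6433)·0.286 = 3.572.
CV = √(exp(σ²)−1) = √(exp(0.0819)−1) = 0.292.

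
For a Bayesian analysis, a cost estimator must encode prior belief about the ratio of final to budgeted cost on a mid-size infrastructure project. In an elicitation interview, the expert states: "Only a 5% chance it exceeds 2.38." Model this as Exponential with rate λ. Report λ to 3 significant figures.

P(T > 2.38) = e^(−λ·2.38) = 0.05, so λ = −ln(0.05)/2.38 = 1.26.

λ ≈ 1.26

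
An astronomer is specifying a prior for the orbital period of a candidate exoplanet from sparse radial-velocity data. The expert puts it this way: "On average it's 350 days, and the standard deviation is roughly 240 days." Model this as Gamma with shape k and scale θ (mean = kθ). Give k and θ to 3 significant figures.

k ≈ 2.13, θ ≈ 165

For Gamma(k, scale θ): mean = kθ, variance = kθ², so CV = 1/√k.
CV = SD/mean = 240/350 = 0.6857, hence k = 1/CV² = 2.13.
Then θ = mean/k = 350/2.13 = 165.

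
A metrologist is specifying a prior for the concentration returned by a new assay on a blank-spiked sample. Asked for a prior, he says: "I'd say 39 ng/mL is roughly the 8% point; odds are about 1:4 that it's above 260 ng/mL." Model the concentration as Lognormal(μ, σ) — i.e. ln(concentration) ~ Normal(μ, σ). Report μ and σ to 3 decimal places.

If T ~ Lognormal(μ,σ) then ln T ~ Normal(μ,σ), so the p-quantile of ln T is μ + z_p·σ.
ln(39) = 3.664 and ln(260) = 5.561; z_{0.08} = -1.405, z_{0.8} = 0.8416.
σ = (5.561 − 3.664)/(0.8416 − (-1.405)) = 0.844.
μ = 3.664 − (-1.405)·0.844 = 4.850.

μ ≈ 4.850, σ ≈ 0.844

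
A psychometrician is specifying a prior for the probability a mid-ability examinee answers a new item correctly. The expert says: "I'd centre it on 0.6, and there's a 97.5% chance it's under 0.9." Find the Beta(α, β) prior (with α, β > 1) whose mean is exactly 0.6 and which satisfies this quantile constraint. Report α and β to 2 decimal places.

α ≈ 4.17, β ≈ 2.78

With mean 0.6 fixed, write α = 0.6s, β = 0.4s where s = α+β.
Need P(θ < 0.9) = 0.975 under Beta(0.6s, 0.4s). Normal approximation: (q−m)/√(m(1−m)/s) ≈ z_{0.975} = 1.96, so s ≈ 0.6·0.4·(1.96)²/(0.9−0.6)² = 10.2.
At s = 10.2: P(θ<0.9) ≈ 0.992. Adjusting to match 0.975 gives s ≈ 6.95.
So α = 0.6·6.95 ≈ 4.17, β = 0.4·6.95 ≈ 2.78.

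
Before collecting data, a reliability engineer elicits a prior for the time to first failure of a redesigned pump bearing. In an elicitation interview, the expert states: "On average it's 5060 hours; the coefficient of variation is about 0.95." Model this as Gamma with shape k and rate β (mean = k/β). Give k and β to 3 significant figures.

k ≈ 1.11, β ≈ 0.000219

For Gamma(k, rate β): mean = k/β, variance = k/β², so CV = 1/√k.
CV = 0.95, hence k = 1/CV² = 1.11.
Then β = k/mean = 1.11/5060 = 0.000219.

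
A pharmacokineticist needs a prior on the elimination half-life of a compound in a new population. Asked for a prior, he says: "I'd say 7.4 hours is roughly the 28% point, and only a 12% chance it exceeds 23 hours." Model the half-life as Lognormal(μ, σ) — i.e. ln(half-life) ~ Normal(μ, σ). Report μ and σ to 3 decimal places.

If T ~ Lognormal(μ,σ) then ln T ~ Normal(μ,σ), so the p-quantile of ln T is μ + z_p·σ.
ln(7.4) = 2.001 and ln(23) = 3.135; z_{0.28} = -0.5828, z_{0.88} = 1.175.
σ = (3.135 − 2.001)/(1.175 − (-0.5828)) = 0.645.
μ = 2.001 − (-0.5828)·0.645 = 2.377.

μ ≈ 2.377, σ ≈ 0.645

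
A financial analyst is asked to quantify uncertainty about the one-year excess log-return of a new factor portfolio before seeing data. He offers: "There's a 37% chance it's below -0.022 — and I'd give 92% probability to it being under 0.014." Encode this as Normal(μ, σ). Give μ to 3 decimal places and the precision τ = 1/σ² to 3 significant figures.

μ = -0.015, τ = 2330

The p-quantile of Normal(μ,σ) is μ + z_p·σ, with z_{0.37} = -0.3319 and z_{0.92} = 1.405.
Eliminate σ: μ = (z₂·x₁ − z₁·x₂)/(z₂ − z₁) = (1.405·-0.022 − (-0.3319)·0.014)/1.737 = -0.015.
Then σ = (x₂ − x₁)/(z₂ − z₁) = (0.014 − -0.022)/1.737 = 0.021.
Precision τ = 1/σ² = 1/0.02073² = 2330.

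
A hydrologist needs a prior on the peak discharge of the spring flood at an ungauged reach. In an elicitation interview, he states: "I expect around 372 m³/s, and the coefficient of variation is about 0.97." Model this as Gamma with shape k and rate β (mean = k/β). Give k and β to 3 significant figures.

k ≈ 1.06, β ≈ 0.00286

For Gamma(k, rate β): mean = k/β, variance = k/β², so CV = 1/√k.
CV = 0.97, hence k = 1/CV² = 1.06.
Then β = k/mean = 1.06/372 = 0.00286.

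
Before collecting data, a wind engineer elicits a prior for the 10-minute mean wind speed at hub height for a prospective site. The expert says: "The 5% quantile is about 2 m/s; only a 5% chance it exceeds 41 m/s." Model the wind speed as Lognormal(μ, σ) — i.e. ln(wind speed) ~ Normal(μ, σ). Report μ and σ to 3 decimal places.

μ ≈ 2.203, σ ≈ 0.918

If T ~ Lognormal(μ,σ) then ln T ~ Normal(μ,σ), so the p-quantile of ln T is μ + z_p·σ.
ln(2) = 0.6931 and ln(41) = 3.714; z_{0.05} = -1.645, z_{0.95} = 1.645.
σ = (3.714 − 0.6931)/(1.645 − (-1.645)) = 0.918.
μ = 0.6931 − (-1.645)·0.918 = 2.203.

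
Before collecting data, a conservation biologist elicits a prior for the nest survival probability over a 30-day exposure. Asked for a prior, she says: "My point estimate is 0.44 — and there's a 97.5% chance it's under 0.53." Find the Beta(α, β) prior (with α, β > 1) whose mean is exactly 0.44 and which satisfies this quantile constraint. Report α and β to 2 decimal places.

α ≈ 51.90, β ≈ 66.06

With mean 0.44 fixed, write α = 0.44s, β = 0.56s where s = α+β.
Need P(θ < 0.53) = 0.975 under Beta(0.44s, 0.56s). Normal approximation: (q−m)/√(m(1−m)/s) ≈ z_{0.975} = 1.96, so s ≈ 0.44·0.56·(1.96)²/(0.53−0.44)² = 116.9.
At s = 116.9: P(θ<0.53) ≈ 0.974. Adjusting to match 0.975 gives s ≈ 117.96.
So α = 0.44·117.96 ≈ 51.90, β = 0.56·117.96 ≈ 66.06.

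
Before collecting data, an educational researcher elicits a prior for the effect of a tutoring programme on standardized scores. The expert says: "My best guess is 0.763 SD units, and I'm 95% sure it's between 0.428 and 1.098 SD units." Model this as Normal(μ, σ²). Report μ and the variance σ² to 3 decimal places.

A symmetric 95% interval runs μ ± z·σ with z = 1.96.
Half-width = 0.335, so σ = 0.335/1.96 = 0.1709 and σ² = 0.029.
μ is the stated best guess, 0.763.

μ = 0.763, σ² = 0.029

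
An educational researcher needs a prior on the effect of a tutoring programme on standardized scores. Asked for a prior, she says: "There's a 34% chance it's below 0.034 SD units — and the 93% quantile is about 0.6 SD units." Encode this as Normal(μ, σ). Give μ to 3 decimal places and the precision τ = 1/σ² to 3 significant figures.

μ = 0.158, τ = 11.1

For Normal(μ,σ), the p-quantile is μ + z_p·σ. Here z_{0.34} = -0.4125, z_{0.93} = 1.476.
So 0.034 = μ − 0.4125σ and 0.6 = μ + 1.476σ.
Subtracting: σ = (0.6 − 0.034)/(1.476 − (-0.4125)) = 0.300.
Then μ = 0.034 − (-0.4125)·0.300 = 0.158.
Precision τ = 1/σ² = 1/0.2997² = 11.1.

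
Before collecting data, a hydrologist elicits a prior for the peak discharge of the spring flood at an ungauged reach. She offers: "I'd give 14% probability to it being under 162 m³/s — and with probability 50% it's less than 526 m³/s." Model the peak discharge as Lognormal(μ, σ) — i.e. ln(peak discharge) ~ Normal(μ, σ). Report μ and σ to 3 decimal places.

If T ~ Lognormal(μ,σ) then ln T ~ Normal(μ,σ), so the p-quantile of ln T is μ + z_p·σ.
ln(162) = 5.088 and ln(526) = 6.265; z_{0.14} = -1.08, z_{0.5} = 0.
σ = (6.265 − 5.088)/(0 − (-1.08)) = 1.090.
μ = 5.088 − (-1.08)·1.090 = 6.265.

μ ≈ 6.265, σ ≈ 1.090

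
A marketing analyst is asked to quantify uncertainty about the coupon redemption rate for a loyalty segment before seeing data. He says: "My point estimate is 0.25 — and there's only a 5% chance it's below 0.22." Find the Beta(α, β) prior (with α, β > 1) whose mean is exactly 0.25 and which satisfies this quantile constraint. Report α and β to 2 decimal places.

α ≈ 135.83, β ≈ 407.48

With mean 0.25 fixed, write α = 0.25s, β = 0.75s where s = α+β.
Need P(θ < 0.22) = 0.05 under Beta(0.25s, 0.75s). Normal approximation: (q−m)/√(m(1−m)/s) ≈ z_{0.05} = -1.64, so s ≈ 0.25·0.75·(-1.64)²/(0.22−0.25)² = 563.7.
At s = 563.7: P(θ<0.22) ≈ 0.047. Adjusting to match 0.05 gives s ≈ 543.31.
So α = 0.25·543.31 ≈ 135.83, β = 0.75·543.31 ≈ 407.48.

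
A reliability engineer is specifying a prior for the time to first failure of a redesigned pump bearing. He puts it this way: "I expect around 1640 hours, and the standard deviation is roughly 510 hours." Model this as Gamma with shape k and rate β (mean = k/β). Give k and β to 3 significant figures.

For Gamma(k, rate β): mean = k/β, variance = k/β², so CV = 1/√k.
CV = SD/mean = 510/1640 = 0.311, hence k = 1/CV² = 10.3.
Then β = k/mean = 10.3/1640 = 0.00631.

k ≈ 10.3, β ≈ 0.00631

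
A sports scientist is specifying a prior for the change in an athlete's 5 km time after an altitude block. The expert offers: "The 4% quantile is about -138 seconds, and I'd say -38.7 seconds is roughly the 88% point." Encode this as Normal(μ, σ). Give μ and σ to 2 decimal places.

μ = -78.58, σ = 33.94

The p-quantile of Normal(μ,σ) is μ + z_p·σ, with z_{0.04} = -1.751 and z_{0.88} = 1.175.
Eliminate σ: μ = (z₂·x₁ − z₁·x₂)/(z₂ − z₁) = (1.175·-138 − (-1.751)·-38.7)/2.926 = -78.58.
Then σ = (x₂ − x₁)/(z₂ − z₁) = (-38.7 − -138)/2.926 = 33.94.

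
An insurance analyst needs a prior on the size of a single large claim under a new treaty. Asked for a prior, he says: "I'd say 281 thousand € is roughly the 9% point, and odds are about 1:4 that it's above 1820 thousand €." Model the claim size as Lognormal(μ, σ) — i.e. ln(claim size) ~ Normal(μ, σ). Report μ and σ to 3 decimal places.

μ ≈ 6.786, σ ≈ 0.856

If T ~ Lognormal(μ,σ) then ln T ~ Normal(μ,σ), so the p-quantile of ln T is μ + z_p·σ.
ln(281) = 5.638 and ln(1820) = 7.507; z_{0.09} = -1.341, z_{0.8} = 0.8416.
σ = (7.507 − 5.638)/(0.8416 − (-1.341)) = 0.856.
μ = 5.638 − (-1.341)·0.856 = 6.786.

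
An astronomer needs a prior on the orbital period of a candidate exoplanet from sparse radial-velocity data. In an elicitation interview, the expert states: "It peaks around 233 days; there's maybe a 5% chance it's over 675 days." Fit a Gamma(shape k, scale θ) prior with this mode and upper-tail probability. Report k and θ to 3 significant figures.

k ≈ 3.35, θ ≈ 99

Gamma(k,θ) with k>1 has mode (k−1)θ, so θ = 233/(k−1).
Need P(X < 675) = 0.95 with θ tied to k this way. Start at k = 2, θ = 233: P(X<675) ≈ 0.785.
Too low — raise k to concentrate. Iterating converges to k ≈ 3.35.
Then θ = 233/(3.35−1) ≈ 99.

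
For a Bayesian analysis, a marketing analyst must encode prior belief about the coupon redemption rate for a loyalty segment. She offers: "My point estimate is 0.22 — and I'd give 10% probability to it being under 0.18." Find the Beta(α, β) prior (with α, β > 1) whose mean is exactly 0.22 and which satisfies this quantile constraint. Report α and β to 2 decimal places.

α ≈ 37.21, β ≈ 131.93

With mean 0.22 fixed, write α = 0.22s, β = 0.78s where s = α+β.
Need P(θ < 0.18) = 0.1 under Beta(0.22s, 0.78s). Normal approximation: (q−m)/√(m(1−m)/s) ≈ z_{0.1} = -1.28, so s ≈ 0.22·0.78·(-1.28)²/(0.18−0.22)² = 176.1.
At s = 176.1: P(θ<0.18) ≈ 0.095. Adjusting to match 0.1 gives s ≈ 169.14.
So α = 0.22·169.14 ≈ 37.21, β = 0.78·169.14 ≈ 131.93.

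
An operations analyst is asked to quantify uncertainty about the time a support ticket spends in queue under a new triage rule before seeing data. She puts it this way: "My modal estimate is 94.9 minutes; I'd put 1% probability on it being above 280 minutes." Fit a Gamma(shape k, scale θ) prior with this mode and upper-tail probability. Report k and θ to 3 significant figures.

Gamma(k,θ) with k>1 has mode (k−1)θ, so θ = 94.9/(k−1).
Need P(X < 280) = 0.99 with θ tied to k this way. Start at k = 2, θ = 94.9: P(X<280) ≈ 0.793.
Too low — raise k to concentrate. Iterating converges to k ≈ 4.86.
Then θ = 94.9/(4.86−1) ≈ 24.6.

k ≈ 4.86, θ ≈ 24.6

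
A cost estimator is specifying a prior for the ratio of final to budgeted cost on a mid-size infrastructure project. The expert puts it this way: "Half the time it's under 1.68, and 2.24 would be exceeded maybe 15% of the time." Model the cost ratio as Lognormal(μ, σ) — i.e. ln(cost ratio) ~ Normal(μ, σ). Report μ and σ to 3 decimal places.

μ ≈ 0.519, σ ≈ 0.278

If T ~ Lognormal(μ,σ) then ln T ~ Normal(μ,σ), so the p-quantile of ln T is μ + z_p·σ.
ln(1.68) = 0.5188 and ln(2.24) = 0.8065; z_{0.5} = 0, z_{0.85} = 1.036.
σ = (0.8065 − 0.5188)/(1.036 − (0)) = 0.278.
μ = 0.5188 − (0)·0.278 = 0.519.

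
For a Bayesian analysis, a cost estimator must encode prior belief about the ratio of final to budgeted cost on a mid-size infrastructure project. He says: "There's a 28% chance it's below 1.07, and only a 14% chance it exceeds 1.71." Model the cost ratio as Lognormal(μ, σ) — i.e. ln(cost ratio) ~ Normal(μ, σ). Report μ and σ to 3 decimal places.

If T ~ Lognormal(μ,σ) then ln T ~ Normal(μ,σ), so the p-quantile of ln T is μ + z_p·σ.
ln(1.07) = 0.06766 and ln(1.71) = 0.5365; z_{0.28} = -0.5828, z_{0.86} = 1.08.
σ = (0.5365 − 0.06766)/(1.08 − (-0.5828)) = 0.282.
μ = 0.06766 − (-0.5828)·0.282 = 0.232.

μ ≈ 0.232, σ ≈ 0.282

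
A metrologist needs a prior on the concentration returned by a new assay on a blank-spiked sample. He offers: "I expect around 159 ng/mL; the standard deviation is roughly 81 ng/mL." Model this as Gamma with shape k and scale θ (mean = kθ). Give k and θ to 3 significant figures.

k ≈ 3.85, θ ≈ 41.3

For Gamma(k, scale θ): mean = kθ, variance = kθ², so CV = 1/√k.
CV = SD/mean = 81/159 = 0.5094, hence k = 1/CV² = 3.85.
Then θ = mean/k = 159/3.85 = 41.3.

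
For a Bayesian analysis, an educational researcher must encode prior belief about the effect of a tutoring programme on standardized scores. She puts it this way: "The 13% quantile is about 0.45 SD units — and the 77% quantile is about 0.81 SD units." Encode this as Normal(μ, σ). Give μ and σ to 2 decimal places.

μ = 0.67, σ = 0.19

The p-quantile of Normal(μ,σ) is μ + z_p·σ, with z_{0.13} = -1.126 and z_{0.77} = 0.7388.
Eliminate σ: μ = (z₂·x₁ − z₁·x₂)/(z₂ − z₁) = (0.7388·0.45 − (-1.126)·0.81)/1.865 = 0.67.
Then σ = (x₂ − x₁)/(z₂ − z₁) = (0.81 − 0.45)/1.865 = 0.19.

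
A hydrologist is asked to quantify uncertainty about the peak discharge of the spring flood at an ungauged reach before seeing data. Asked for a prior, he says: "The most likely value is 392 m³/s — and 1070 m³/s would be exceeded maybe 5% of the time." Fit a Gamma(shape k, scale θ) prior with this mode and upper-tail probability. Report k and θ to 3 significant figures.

Gamma(k,θ) with k>1 has mode (k−1)θ, so θ = 392/(k−1).
Need P(X < 1070) = 0.95 with θ tied to k this way. Start at k = 2, θ = 392: P(X<1070) ≈ 0.757.
Too low — raise k to concentrate. Iterating converges to k ≈ 3.66.
Then θ = 392/(3.66−1) ≈ 147.

k ≈ 3.66, θ ≈ 147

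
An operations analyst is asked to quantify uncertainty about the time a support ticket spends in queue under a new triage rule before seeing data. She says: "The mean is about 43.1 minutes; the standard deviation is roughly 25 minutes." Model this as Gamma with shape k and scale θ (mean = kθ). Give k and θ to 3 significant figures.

For Gamma(k, scale θ): mean = kθ, variance = kθ², so CV = 1/√k.
CV = SD/mean = 25/43.1 = 0.58, hence k = 1/CV² = 2.97.
Then θ = mean/k = 43.1/2.97 = 14.5.

k ≈ 2.97, θ ≈ 14.5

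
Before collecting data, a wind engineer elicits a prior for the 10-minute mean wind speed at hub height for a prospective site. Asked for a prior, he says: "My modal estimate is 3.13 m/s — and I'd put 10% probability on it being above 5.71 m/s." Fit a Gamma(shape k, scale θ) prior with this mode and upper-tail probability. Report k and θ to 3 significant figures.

k ≈ 6.27, θ ≈ 0.593

Gamma(k,θ) with k>1 has mode (k−1)θ, so θ = 3.13/(k−1).
Need P(X < 5.71) = 0.9 with θ tied to k this way. Start at k = 2, θ = 3.13: P(X<5.71) ≈ 0.544.
Too low — raise k to concentrate. Iterating converges to k ≈ 6.27.
Then θ = 3.13/(6.27−1) ≈ 0.593.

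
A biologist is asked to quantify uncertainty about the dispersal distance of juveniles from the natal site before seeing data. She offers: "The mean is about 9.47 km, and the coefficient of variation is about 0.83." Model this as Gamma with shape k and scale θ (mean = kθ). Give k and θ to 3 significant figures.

For Gamma(k, scale θ): mean = kθ, variance = kθ², so CV = 1/√k.
CV = 0.83, hence k = 1/CV² = 1.45.
Then θ = mean/k = 9.47/1.45 = 6.52.

k ≈ 1.45, θ ≈ 6.52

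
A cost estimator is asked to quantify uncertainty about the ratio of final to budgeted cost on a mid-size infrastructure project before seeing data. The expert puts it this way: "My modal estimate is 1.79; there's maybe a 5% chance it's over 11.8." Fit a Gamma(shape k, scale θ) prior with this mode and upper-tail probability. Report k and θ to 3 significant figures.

k ≈ 1.63, θ ≈ 2.86

Gamma(k,θ) with k>1 has mode (k−1)θ, so θ = 1.79/(k−1).
Need P(X < 11.8) = 0.95 with θ tied to k this way. Start at k = 2, θ = 1.79: P(X<11.8) ≈ 0.990.
Too high — lower k to spread out. Iterating converges to k ≈ 1.63.
Then θ = 1.79/(1.63−1) ≈ 2.86.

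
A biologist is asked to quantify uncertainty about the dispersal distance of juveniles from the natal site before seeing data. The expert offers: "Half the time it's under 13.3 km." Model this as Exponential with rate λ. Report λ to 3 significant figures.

λ ≈ 0.0521

Exponential median = ln 2 / λ, so λ = ln 2 / 13.3 = 0.0521.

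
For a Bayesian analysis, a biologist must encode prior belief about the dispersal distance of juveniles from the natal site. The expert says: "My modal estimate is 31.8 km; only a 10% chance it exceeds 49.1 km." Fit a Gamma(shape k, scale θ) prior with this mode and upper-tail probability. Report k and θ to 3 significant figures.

Gamma(k,θ) with k>1 has mode (k−1)θ, so θ = 31.8/(k−1).
Need P(X < 49.1) = 0.9 with θ tied to k this way. Start at k = 2, θ = 31.8: P(X<49.1) ≈ 0.457.
Too low — raise k to concentrate. Iterating converges to k ≈ 10.9.
Then θ = 31.8/(10.9−1) ≈ 3.21.

k ≈ 10.9, θ ≈ 3.21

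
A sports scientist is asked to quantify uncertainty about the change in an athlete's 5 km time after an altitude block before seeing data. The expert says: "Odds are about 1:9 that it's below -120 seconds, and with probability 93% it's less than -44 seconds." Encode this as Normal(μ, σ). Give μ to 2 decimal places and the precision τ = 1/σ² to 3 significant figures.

For Normal(μ,σ), the p-quantile is μ + z_p·σ. Here z_{0.1} = -1.282, z_{0.93} = 1.476.
So -120 = μ − 1.282σ and -44 = μ + 1.476σ.
Subtracting: σ = (-44 − -120)/(1.476 − (-1.282)) = 27.56.
Then μ = -120 − (-1.282)·27.56 = -84.68.
Precision τ = 1/σ² = 1/27.56² = 0.00132.

μ = -84.68, τ = 0.00132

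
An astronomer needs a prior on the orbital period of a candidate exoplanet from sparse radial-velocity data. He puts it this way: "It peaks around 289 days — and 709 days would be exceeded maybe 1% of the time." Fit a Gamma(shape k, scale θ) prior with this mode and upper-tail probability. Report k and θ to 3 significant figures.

k ≈ 6.85, θ ≈ 49.4

Gamma(k,θ) with k>1 has mode (k−1)θ, so θ = 289/(k−1).
Need P(X < 709) = 0.99 with θ tied to k this way. Start at k = 2, θ = 289: P(X<709) ≈ 0.703.
Too low — raise k to concentrate. Iterating converges to k ≈ 6.85.
Then θ = 289/(6.85−1) ≈ 49.4.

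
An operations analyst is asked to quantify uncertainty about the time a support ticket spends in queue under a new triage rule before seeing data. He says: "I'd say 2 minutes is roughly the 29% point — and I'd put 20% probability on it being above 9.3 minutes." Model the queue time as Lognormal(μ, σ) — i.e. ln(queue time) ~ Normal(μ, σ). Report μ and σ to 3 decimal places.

If T ~ Lognormal(μ,σ) then ln T ~ Normal(μ,σ), so the p-quantile of ln T is μ + z_p·σ.
ln(2) = 0.6931 and ln(9.3) = 2.23; z_{0.29} = -0.5534, z_{0.8} = 0.8416.
σ = (2.23 − 0.6931)/(0.8416 − (-0.5534)) = 1.102.
μ = 0.6931 − (-0.5534)·1.102 = 1.303.

μ ≈ 1.303, σ ≈ 1.102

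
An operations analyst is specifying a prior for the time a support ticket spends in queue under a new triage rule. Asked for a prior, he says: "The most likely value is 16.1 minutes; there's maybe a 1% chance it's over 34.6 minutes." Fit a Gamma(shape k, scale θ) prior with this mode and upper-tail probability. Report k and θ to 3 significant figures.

Gamma(k,θ) with k>1 has mode (k−1)θ, so θ = 16.1/(k−1).
Need P(X < 34.6) = 0.99 with θ tied to k this way. Start at k = 2, θ = 16.1: P(X<34.6) ≈ 0.633.
Too low — raise k to concentrate. Iterating converges to k ≈ 9.28.
Then θ = 16.1/(9.28−1) ≈ 1.95.

k ≈ 9.28, θ ≈ 1.95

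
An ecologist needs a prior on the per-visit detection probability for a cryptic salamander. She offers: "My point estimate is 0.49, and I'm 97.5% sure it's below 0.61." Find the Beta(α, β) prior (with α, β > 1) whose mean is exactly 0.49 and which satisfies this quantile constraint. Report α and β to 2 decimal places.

With mean 0.49 fixed, write α = 0.49s, β = 0.51s where s = α+β.
Need P(θ < 0.61) = 0.975 under Beta(0.49s, 0.51s). Normal approximation: (q−m)/√(m(1−m)/s) ≈ z_{0.975} = 1.96, so s ≈ 0.49·0.51·(1.96)²/(0.61−0.49)² = 66.7.
At s = 66.7: P(θ<0.61) ≈ 0.976. Adjusting to match 0.975 gives s ≈ 65.54.
So α = 0.49·65.54 ≈ 32.12, β = 0.51·65.54 ≈ 33.43.

α ≈ 32.12, β ≈ 33.43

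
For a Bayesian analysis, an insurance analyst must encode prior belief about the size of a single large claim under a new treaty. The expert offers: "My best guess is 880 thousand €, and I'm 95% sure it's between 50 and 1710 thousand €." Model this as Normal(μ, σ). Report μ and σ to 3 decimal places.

A symmetric 95% interval runs μ ± z·σ with z = 1.96.
Half-width = 830, so σ = 830/1.96 = 423.477.
μ is the stated best guess, 880.000.

μ = 880.000, σ = 423.477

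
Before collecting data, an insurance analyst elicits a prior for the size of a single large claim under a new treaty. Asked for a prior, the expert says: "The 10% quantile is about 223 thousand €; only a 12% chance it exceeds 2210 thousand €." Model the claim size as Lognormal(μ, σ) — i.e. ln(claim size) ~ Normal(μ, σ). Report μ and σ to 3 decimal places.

If T ~ Lognormal(μ,σ) then ln T ~ Normal(μ,σ), so the p-quantile of ln T is μ + z_p·σ.
ln(223) = 5.407 and ln(2210) = 7.701; z_{0.1} = -1.282, z_{0.88} = 1.175.
σ = (7.701 − 5.407)/(1.175 − (-1.282)) = 0.934.
μ = 5.407 − (-1.282)·0.934 = 6.604.

μ ≈ 6.604, σ ≈ 0.934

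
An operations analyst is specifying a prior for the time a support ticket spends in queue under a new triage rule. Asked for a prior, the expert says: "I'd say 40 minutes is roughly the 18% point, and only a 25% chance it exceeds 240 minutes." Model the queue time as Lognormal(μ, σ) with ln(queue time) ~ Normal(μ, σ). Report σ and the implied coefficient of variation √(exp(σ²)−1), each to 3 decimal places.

If T ~ Lognormal(μ,σ) then ln T ~ Normal(μ,σ), so the p-quantile of ln T is μ + z_p·σ.
ln(40) = 3.689 and ln(240) = 5.481; z_{0.18} = -0.9154, z_{0.75} = 0.6745.
σ = (5.481 − 3.689)/(0.6745 − (-0.9154)) = 1.127.
μ = 3.689 − (-0.9154)·1.127 = 4.720.
CV = √(exp(σ²)−1) = √(exp(1.2701)−1) = 1.600.

σ ≈ 1.127, CV ≈ 1.600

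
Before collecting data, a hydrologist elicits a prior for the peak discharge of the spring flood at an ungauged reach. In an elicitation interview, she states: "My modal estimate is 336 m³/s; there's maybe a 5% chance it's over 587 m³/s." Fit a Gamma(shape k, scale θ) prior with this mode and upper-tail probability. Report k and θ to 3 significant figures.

k ≈ 9.96, θ ≈ 37.5

Gamma(k,θ) with k>1 has mode (k−1)θ, so θ = 336/(k−1).
Need P(X < 587) = 0.95 with θ tied to k this way. Start at k = 2, θ = 336: P(X<587) ≈ 0.521.
Too low — raise k to concentrate. Iterating converges to k ≈ 9.96.
Then θ = 336/(9.96−1) ≈ 37.5.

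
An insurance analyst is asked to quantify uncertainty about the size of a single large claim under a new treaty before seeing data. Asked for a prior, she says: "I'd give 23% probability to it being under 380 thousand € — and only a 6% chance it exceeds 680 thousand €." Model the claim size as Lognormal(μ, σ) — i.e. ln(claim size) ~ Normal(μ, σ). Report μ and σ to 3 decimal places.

μ ≈ 6.128, σ ≈ 0.254

If T ~ Lognormal(μ,σ) then ln T ~ Normal(μ,σ), so the p-quantile of ln T is μ + z_p·σ.
ln(380) = 5.94 and ln(680) = 6.522; z_{0.23} = -0.7388, z_{0.94} = 1.555.
σ = (6.522 − 5.94)/(1.555 − (-0.7388)) = 0.254.
μ = 5.94 − (-0.7388)·0.254 = 6.128.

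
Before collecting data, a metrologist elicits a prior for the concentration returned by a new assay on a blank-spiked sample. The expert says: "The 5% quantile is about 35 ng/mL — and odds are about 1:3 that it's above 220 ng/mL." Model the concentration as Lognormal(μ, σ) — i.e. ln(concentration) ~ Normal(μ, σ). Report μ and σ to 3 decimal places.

If T ~ Lognormal(μ,σ) then ln T ~ Normal(μ,σ), so the p-quantile of ln T is μ + z_p·σ.
ln(35) = 3.555 and ln(220) = 5.394; z_{0.05} = -1.645, z_{0.75} = 0.6745.
σ = (5.394 − 3.555)/(0.6745 − (-1.645)) = 0.793.
μ = 3.555 − (-1.645)·0.793 = 4.859.

μ ≈ 4.859, σ ≈ 0.793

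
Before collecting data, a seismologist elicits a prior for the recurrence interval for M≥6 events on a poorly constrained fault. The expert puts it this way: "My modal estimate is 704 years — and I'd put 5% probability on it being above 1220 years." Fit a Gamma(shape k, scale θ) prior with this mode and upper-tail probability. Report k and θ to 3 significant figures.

Gamma(k,θ) with k>1 has mode (k−1)θ, so θ = 704/(k−1).
Need P(X < 1220) = 0.95 with θ tied to k this way. Start at k = 2, θ = 704: P(X<1220) ≈ 0.517.
Too low — raise k to concentrate. Iterating converges to k ≈ 10.2.
Then θ = 704/(10.2−1) ≈ 76.3.

k ≈ 10.2, θ ≈ 76.3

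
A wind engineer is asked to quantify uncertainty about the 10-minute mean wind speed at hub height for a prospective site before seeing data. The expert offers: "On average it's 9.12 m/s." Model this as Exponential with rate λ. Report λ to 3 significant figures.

λ ≈ 0.11

Exponential mean = 1/λ, so λ = 1/9.12 = 0.11.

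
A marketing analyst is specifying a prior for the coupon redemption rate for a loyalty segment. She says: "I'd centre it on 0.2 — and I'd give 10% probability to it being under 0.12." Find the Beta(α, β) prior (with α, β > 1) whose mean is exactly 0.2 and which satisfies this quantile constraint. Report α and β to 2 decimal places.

With mean 0.2 fixed, write α = 0.2s, β = 0.8s where s = α+β.
Need P(θ < 0.12) = 0.1 under Beta(0.2s, 0.8s). Normal approximation: (q−m)/√(m(1−m)/s) ≈ z_{0.1} = -1.28, so s ≈ 0.2·0.8·(-1.28)²/(0.12−0.2)² = 41.1.
At s = 41.1: P(θ<0.12) ≈ 0.085. Adjusting to match 0.1 gives s ≈ 36.53.
So α = 0.2·36.53 ≈ 7.31, β = 0.8·36.53 ≈ 29.22.

α ≈ 7.31, β ≈ 29.22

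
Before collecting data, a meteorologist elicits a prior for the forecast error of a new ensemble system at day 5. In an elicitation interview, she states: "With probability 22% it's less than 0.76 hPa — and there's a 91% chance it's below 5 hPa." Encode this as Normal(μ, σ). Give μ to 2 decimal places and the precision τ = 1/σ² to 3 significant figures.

For Normal(μ,σ), the p-quantile is μ + z_p·σ. Here z_{0.22} = -0.7722, z_{0.91} = 1.341.
So 0.76 = μ − 0.7722σ and 5 = μ + 1.341σ.
Subtracting: σ = (5 − 0.76)/(1.341 − (-0.7722)) = 2.01.
Then μ = 0.76 − (-0.7722)·2.01 = 2.31.
Precision τ = 1/σ² = 1/2.007² = 0.248.

μ = 2.31, τ = 0.248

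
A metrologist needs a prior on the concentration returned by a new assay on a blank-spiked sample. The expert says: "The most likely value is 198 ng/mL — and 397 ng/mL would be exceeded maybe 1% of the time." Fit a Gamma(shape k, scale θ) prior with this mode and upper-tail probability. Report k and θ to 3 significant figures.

k ≈ 11.1, θ ≈ 19.5

Gamma(k,θ) with k>1 has mode (k−1)θ, so θ = 198/(k−1).
Need P(X < 397) = 0.99 with θ tied to k this way. Start at k = 2, θ = 198: P(X<397) ≈ 0.595.
Too low — raise k to concentrate. Iterating converges to k ≈ 11.1.
Then θ = 198/(11.1−1) ≈ 19.5.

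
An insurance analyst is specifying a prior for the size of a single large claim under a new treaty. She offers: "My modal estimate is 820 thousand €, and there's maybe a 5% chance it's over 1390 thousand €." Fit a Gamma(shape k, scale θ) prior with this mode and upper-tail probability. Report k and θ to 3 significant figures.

k ≈ 11, θ ≈ 81.8

Gamma(k,θ) with k>1 has mode (k−1)θ, so θ = 820/(k−1).
Need P(X < 1390) = 0.95 with θ tied to k this way. Start at k = 2, θ = 820: P(X<1390) ≈ 0.505.
Too low — raise k to concentrate. Iterating converges to k ≈ 11.
Then θ = 820/(11−1) ≈ 81.8.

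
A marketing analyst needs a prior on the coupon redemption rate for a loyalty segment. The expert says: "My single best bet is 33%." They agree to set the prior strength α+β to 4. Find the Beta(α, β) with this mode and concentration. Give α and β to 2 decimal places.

α = 1.66, β = 2.34

For α,β > 1 the Beta mode is (α−1)/(α+β−2). With α+β = 4, the mode is (α−1)/2.
Set (α−1)/2 = 0.33 → α = 1 + 0.33·2 = 1.66.
β = 4 − α = 2.34.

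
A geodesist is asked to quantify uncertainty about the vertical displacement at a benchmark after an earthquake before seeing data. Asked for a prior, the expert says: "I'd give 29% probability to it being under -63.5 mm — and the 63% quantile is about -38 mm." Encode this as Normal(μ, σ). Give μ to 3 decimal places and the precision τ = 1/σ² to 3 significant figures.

The p-quantile of Normal(μ,σ) is μ + z_p·σ, with z_{0.29} = -0.5534 and z_{0.63} = 0.3319.
Eliminate σ: μ = (z₂·x₁ − z₁·x₂)/(z₂ − z₁) = (0.3319·-63.5 − (-0.5534)·-38)/0.8852 = -47.559.
Then σ = (x₂ − x₁)/(z₂ − z₁) = (-38 − -63.5)/0.8852 = 28.806.
Precision τ = 1/σ² = 1/28.81² = 0.00121.

μ = -47.559, τ = 0.00121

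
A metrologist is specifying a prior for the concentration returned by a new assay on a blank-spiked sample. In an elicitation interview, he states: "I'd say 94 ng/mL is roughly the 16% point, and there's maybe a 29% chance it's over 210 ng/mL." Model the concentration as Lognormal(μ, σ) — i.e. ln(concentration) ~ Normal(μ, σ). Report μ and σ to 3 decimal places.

μ ≈ 5.060, σ ≈ 0.519

If T ~ Lognormal(μ,σ) then ln T ~ Normal(μ,σ), so the p-quantile of ln T is μ + z_p·σ.
ln(94) = 4.543 and ln(210) = 5.347; z_{0.16} = -0.9945, z_{0.71} = 0.5534.
σ = (5.347 − 4.543)/(0.5534 − (-0.9945)) = 0.519.
μ = 4.543 − (-0.9945)·0.519 = 5.060.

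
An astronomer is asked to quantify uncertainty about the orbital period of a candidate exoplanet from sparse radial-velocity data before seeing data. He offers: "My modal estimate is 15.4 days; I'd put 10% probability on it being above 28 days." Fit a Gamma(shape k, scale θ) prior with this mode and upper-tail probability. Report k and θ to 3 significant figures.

k ≈ 6.33, θ ≈ 2.89

Gamma(k,θ) with k>1 has mode (k−1)θ, so θ = 15.4/(k−1).
Need P(X < 28) = 0.9 with θ tied to k this way. Start at k = 2, θ = 15.4: P(X<28) ≈ 0.543.
Too low — raise k to concentrate. Iterating converges to k ≈ 6.33.
Then θ = 15.4/(6.33−1) ≈ 2.89.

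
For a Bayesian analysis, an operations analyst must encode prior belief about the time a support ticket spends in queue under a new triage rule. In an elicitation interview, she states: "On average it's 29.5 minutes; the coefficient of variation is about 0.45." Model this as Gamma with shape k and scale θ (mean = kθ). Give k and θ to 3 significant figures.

k ≈ 4.94, θ ≈ 5.97

For Gamma(k, scale θ): mean = kθ, variance = kθ², so CV = 1/√k.
CV = 0.45, hence k = 1/CV² = 4.94.
Then θ = mean/k = 29.5/4.94 = 5.97.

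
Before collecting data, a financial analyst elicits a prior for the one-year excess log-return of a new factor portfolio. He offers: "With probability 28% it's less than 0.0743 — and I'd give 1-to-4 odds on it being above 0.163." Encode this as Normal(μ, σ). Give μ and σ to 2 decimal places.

μ = 0.11, σ = 0.06

The p-quantile of Normal(μ,σ) is μ + z_p·σ, with z_{0.28} = -0.5828 and z_{0.8} = 0.8416.
Eliminate σ: μ = (z₂·x₁ − z₁·x₂)/(z₂ − z₁) = (0.8416·0.0743 − (-0.5828)·0.163)/1.424 = 0.11.
Then σ = (x₂ − x₁)/(z₂ − z₁) = (0.163 − 0.0743)/1.424 = 0.06.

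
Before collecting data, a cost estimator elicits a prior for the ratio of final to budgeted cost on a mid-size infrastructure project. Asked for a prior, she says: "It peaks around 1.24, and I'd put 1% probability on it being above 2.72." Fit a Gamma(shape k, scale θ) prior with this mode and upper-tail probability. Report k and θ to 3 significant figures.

k ≈ 8.82, θ ≈ 0.159

Gamma(k,θ) with k>1 has mode (k−1)θ, so θ = 1.24/(k−1).
Need P(X < 2.72) = 0.99 with θ tied to k this way. Start at k = 2, θ = 1.24: P(X<2.72) ≈ 0.644.
Too low — raise k to concentrate. Iterating converges to k ≈ 8.82.
Then θ = 1.24/(8.82−1) ≈ 0.159.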